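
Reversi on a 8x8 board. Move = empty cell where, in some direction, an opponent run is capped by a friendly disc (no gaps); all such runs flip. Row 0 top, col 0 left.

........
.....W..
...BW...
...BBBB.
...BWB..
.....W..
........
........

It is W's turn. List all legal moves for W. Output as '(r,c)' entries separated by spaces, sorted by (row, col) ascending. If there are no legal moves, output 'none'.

(1,2): no bracket -> illegal
(1,3): no bracket -> illegal
(1,4): no bracket -> illegal
(2,2): flips 2 -> legal
(2,5): flips 2 -> legal
(2,6): flips 1 -> legal
(2,7): no bracket -> illegal
(3,2): no bracket -> illegal
(3,7): no bracket -> illegal
(4,2): flips 2 -> legal
(4,6): flips 2 -> legal
(4,7): no bracket -> illegal
(5,2): no bracket -> illegal
(5,3): no bracket -> illegal
(5,4): no bracket -> illegal
(5,6): no bracket -> illegal

Answer: (2,2) (2,5) (2,6) (4,2) (4,6)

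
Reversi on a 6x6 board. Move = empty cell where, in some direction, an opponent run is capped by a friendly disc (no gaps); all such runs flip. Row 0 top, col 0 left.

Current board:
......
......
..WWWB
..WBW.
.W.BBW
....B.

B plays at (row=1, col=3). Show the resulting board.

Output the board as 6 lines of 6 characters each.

Place B at (1,3); scan 8 dirs for brackets.
Dir NW: first cell '.' (not opp) -> no flip
Dir N: first cell '.' (not opp) -> no flip
Dir NE: first cell '.' (not opp) -> no flip
Dir W: first cell '.' (not opp) -> no flip
Dir E: first cell '.' (not opp) -> no flip
Dir SW: opp run (2,2), next='.' -> no flip
Dir S: opp run (2,3) capped by B -> flip
Dir SE: opp run (2,4), next='.' -> no flip
All flips: (2,3)

Answer: ......
...B..
..WBWB
..WBW.
.W.BBW
....B.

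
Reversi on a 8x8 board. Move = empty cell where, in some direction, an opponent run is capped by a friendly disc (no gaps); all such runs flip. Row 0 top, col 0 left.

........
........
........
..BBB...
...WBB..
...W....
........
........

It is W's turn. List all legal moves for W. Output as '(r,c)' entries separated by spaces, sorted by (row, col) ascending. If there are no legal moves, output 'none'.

Answer: (2,1) (2,3) (2,5) (3,5) (4,6)

Derivation:
(2,1): flips 1 -> legal
(2,2): no bracket -> illegal
(2,3): flips 1 -> legal
(2,4): no bracket -> illegal
(2,5): flips 1 -> legal
(3,1): no bracket -> illegal
(3,5): flips 1 -> legal
(3,6): no bracket -> illegal
(4,1): no bracket -> illegal
(4,2): no bracket -> illegal
(4,6): flips 2 -> legal
(5,4): no bracket -> illegal
(5,5): no bracket -> illegal
(5,6): no bracket -> illegal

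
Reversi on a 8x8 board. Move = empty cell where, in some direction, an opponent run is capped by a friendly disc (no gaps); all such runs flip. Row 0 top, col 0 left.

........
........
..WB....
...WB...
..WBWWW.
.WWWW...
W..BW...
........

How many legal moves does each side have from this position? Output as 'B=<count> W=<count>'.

-- B to move --
(1,1): no bracket -> illegal
(1,2): no bracket -> illegal
(1,3): no bracket -> illegal
(2,1): flips 1 -> legal
(2,4): no bracket -> illegal
(3,1): no bracket -> illegal
(3,2): flips 1 -> legal
(3,5): no bracket -> illegal
(3,6): flips 2 -> legal
(3,7): no bracket -> illegal
(4,0): no bracket -> illegal
(4,1): flips 2 -> legal
(4,7): flips 3 -> legal
(5,0): no bracket -> illegal
(5,5): no bracket -> illegal
(5,6): flips 1 -> legal
(5,7): no bracket -> illegal
(6,1): flips 1 -> legal
(6,2): no bracket -> illegal
(6,5): flips 2 -> legal
(7,0): no bracket -> illegal
(7,1): no bracket -> illegal
(7,3): no bracket -> illegal
(7,4): flips 3 -> legal
(7,5): no bracket -> illegal
B mobility = 9
-- W to move --
(1,2): flips 2 -> legal
(1,3): flips 1 -> legal
(1,4): no bracket -> illegal
(2,4): flips 2 -> legal
(2,5): flips 2 -> legal
(3,2): flips 1 -> legal
(3,5): flips 1 -> legal
(6,2): flips 1 -> legal
(7,2): flips 1 -> legal
(7,3): flips 1 -> legal
(7,4): flips 1 -> legal
W mobility = 10

Answer: B=9 W=10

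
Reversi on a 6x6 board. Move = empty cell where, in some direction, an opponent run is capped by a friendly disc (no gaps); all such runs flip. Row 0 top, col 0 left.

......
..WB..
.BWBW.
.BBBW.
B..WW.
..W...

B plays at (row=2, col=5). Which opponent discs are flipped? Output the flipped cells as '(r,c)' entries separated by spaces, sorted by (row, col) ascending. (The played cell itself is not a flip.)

Dir NW: first cell '.' (not opp) -> no flip
Dir N: first cell '.' (not opp) -> no flip
Dir NE: edge -> no flip
Dir W: opp run (2,4) capped by B -> flip
Dir E: edge -> no flip
Dir SW: opp run (3,4) (4,3) (5,2), next=edge -> no flip
Dir S: first cell '.' (not opp) -> no flip
Dir SE: edge -> no flip

Answer: (2,4)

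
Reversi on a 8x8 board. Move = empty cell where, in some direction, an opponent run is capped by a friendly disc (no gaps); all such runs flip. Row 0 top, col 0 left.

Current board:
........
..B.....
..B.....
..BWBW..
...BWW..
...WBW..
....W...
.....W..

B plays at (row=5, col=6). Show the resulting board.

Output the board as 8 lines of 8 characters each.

Answer: ........
..B.....
..B.....
..BWBW..
...BWB..
...WBBB.
....W...
.....W..

Derivation:
Place B at (5,6); scan 8 dirs for brackets.
Dir NW: opp run (4,5) capped by B -> flip
Dir N: first cell '.' (not opp) -> no flip
Dir NE: first cell '.' (not opp) -> no flip
Dir W: opp run (5,5) capped by B -> flip
Dir E: first cell '.' (not opp) -> no flip
Dir SW: first cell '.' (not opp) -> no flip
Dir S: first cell '.' (not opp) -> no flip
Dir SE: first cell '.' (not opp) -> no flip
All flips: (4,5) (5,5)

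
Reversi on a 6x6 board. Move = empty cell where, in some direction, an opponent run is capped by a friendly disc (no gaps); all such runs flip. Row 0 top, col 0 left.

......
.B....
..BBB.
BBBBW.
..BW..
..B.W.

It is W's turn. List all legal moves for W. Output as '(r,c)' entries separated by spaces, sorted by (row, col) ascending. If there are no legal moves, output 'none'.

Answer: (1,2) (1,3) (1,4) (2,1) (4,1)

Derivation:
(0,0): no bracket -> illegal
(0,1): no bracket -> illegal
(0,2): no bracket -> illegal
(1,0): no bracket -> illegal
(1,2): flips 1 -> legal
(1,3): flips 2 -> legal
(1,4): flips 1 -> legal
(1,5): no bracket -> illegal
(2,0): no bracket -> illegal
(2,1): flips 1 -> legal
(2,5): no bracket -> illegal
(3,5): no bracket -> illegal
(4,0): no bracket -> illegal
(4,1): flips 1 -> legal
(4,4): no bracket -> illegal
(5,1): no bracket -> illegal
(5,3): no bracket -> illegal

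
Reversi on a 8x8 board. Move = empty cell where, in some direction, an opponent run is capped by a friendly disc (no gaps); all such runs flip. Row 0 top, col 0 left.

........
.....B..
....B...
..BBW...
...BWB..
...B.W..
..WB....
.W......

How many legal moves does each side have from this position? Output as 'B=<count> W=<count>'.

-- B to move --
(2,3): flips 1 -> legal
(2,5): flips 1 -> legal
(3,5): flips 2 -> legal
(4,6): no bracket -> illegal
(5,1): no bracket -> illegal
(5,2): no bracket -> illegal
(5,4): flips 2 -> legal
(5,6): no bracket -> illegal
(6,0): no bracket -> illegal
(6,1): flips 1 -> legal
(6,4): no bracket -> illegal
(6,5): flips 1 -> legal
(6,6): flips 2 -> legal
(7,0): no bracket -> illegal
(7,2): no bracket -> illegal
(7,3): no bracket -> illegal
B mobility = 7
-- W to move --
(0,4): no bracket -> illegal
(0,5): no bracket -> illegal
(0,6): no bracket -> illegal
(1,3): no bracket -> illegal
(1,4): flips 1 -> legal
(1,6): no bracket -> illegal
(2,1): no bracket -> illegal
(2,2): flips 1 -> legal
(2,3): no bracket -> illegal
(2,5): no bracket -> illegal
(2,6): no bracket -> illegal
(3,1): flips 2 -> legal
(3,5): flips 1 -> legal
(3,6): no bracket -> illegal
(4,1): no bracket -> illegal
(4,2): flips 1 -> legal
(4,6): flips 1 -> legal
(5,2): flips 1 -> legal
(5,4): no bracket -> illegal
(5,6): flips 1 -> legal
(6,4): flips 1 -> legal
(7,2): no bracket -> illegal
(7,3): no bracket -> illegal
(7,4): no bracket -> illegal
W mobility = 9

Answer: B=7 W=9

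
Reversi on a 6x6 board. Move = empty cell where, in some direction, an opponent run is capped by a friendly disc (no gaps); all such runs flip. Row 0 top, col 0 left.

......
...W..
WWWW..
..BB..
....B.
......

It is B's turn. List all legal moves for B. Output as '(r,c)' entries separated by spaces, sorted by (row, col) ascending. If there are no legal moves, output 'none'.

(0,2): no bracket -> illegal
(0,3): flips 2 -> legal
(0,4): no bracket -> illegal
(1,0): flips 1 -> legal
(1,1): flips 1 -> legal
(1,2): flips 1 -> legal
(1,4): flips 1 -> legal
(2,4): no bracket -> illegal
(3,0): no bracket -> illegal
(3,1): no bracket -> illegal
(3,4): no bracket -> illegal

Answer: (0,3) (1,0) (1,1) (1,2) (1,4)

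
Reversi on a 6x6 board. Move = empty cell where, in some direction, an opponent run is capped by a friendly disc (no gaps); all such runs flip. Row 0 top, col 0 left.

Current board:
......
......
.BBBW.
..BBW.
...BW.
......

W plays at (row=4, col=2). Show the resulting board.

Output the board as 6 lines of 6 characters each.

Place W at (4,2); scan 8 dirs for brackets.
Dir NW: first cell '.' (not opp) -> no flip
Dir N: opp run (3,2) (2,2), next='.' -> no flip
Dir NE: opp run (3,3) capped by W -> flip
Dir W: first cell '.' (not opp) -> no flip
Dir E: opp run (4,3) capped by W -> flip
Dir SW: first cell '.' (not opp) -> no flip
Dir S: first cell '.' (not opp) -> no flip
Dir SE: first cell '.' (not opp) -> no flip
All flips: (3,3) (4,3)

Answer: ......
......
.BBBW.
..BWW.
..WWW.
......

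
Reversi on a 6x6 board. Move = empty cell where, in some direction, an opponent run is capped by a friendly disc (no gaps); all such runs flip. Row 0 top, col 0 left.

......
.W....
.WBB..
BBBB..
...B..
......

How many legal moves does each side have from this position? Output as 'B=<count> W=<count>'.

-- B to move --
(0,0): flips 1 -> legal
(0,1): flips 2 -> legal
(0,2): no bracket -> illegal
(1,0): flips 1 -> legal
(1,2): flips 1 -> legal
(2,0): flips 1 -> legal
B mobility = 5
-- W to move --
(1,2): no bracket -> illegal
(1,3): no bracket -> illegal
(1,4): no bracket -> illegal
(2,0): no bracket -> illegal
(2,4): flips 2 -> legal
(3,4): no bracket -> illegal
(4,0): no bracket -> illegal
(4,1): flips 1 -> legal
(4,2): no bracket -> illegal
(4,4): flips 2 -> legal
(5,2): no bracket -> illegal
(5,3): no bracket -> illegal
(5,4): flips 2 -> legal
W mobility = 4

Answer: B=5 W=4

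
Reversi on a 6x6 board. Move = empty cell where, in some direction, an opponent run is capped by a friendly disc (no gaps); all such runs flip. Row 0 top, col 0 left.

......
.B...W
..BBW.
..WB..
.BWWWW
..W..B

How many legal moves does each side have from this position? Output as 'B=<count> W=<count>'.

-- B to move --
(0,4): no bracket -> illegal
(0,5): no bracket -> illegal
(1,3): no bracket -> illegal
(1,4): no bracket -> illegal
(2,1): no bracket -> illegal
(2,5): flips 1 -> legal
(3,1): flips 1 -> legal
(3,4): no bracket -> illegal
(3,5): flips 1 -> legal
(5,1): flips 1 -> legal
(5,3): flips 1 -> legal
(5,4): no bracket -> illegal
B mobility = 5
-- W to move --
(0,0): flips 3 -> legal
(0,1): no bracket -> illegal
(0,2): no bracket -> illegal
(1,0): no bracket -> illegal
(1,2): flips 1 -> legal
(1,3): flips 2 -> legal
(1,4): flips 1 -> legal
(2,0): no bracket -> illegal
(2,1): flips 2 -> legal
(3,0): flips 1 -> legal
(3,1): no bracket -> illegal
(3,4): flips 1 -> legal
(4,0): flips 1 -> legal
(5,0): flips 1 -> legal
(5,1): no bracket -> illegal
(5,4): no bracket -> illegal
W mobility = 9

Answer: B=5 W=9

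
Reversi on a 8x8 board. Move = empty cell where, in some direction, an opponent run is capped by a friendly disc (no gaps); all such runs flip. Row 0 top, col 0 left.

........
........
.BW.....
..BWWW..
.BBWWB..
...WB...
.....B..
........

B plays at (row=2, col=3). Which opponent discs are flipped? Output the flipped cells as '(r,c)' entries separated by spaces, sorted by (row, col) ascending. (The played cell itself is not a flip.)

Answer: (2,2) (3,4)

Derivation:
Dir NW: first cell '.' (not opp) -> no flip
Dir N: first cell '.' (not opp) -> no flip
Dir NE: first cell '.' (not opp) -> no flip
Dir W: opp run (2,2) capped by B -> flip
Dir E: first cell '.' (not opp) -> no flip
Dir SW: first cell 'B' (not opp) -> no flip
Dir S: opp run (3,3) (4,3) (5,3), next='.' -> no flip
Dir SE: opp run (3,4) capped by B -> flip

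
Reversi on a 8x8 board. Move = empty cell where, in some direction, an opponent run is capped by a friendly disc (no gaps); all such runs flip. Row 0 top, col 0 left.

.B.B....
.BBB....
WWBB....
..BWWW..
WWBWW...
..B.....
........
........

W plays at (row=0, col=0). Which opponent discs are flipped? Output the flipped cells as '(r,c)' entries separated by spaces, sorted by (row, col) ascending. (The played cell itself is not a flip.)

Answer: (1,1) (2,2)

Derivation:
Dir NW: edge -> no flip
Dir N: edge -> no flip
Dir NE: edge -> no flip
Dir W: edge -> no flip
Dir E: opp run (0,1), next='.' -> no flip
Dir SW: edge -> no flip
Dir S: first cell '.' (not opp) -> no flip
Dir SE: opp run (1,1) (2,2) capped by W -> flip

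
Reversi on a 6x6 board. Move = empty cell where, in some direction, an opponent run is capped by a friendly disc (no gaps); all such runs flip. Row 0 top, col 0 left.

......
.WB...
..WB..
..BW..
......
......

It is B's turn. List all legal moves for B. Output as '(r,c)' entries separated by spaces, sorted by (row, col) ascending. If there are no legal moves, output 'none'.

Answer: (1,0) (2,1) (3,4) (4,3)

Derivation:
(0,0): no bracket -> illegal
(0,1): no bracket -> illegal
(0,2): no bracket -> illegal
(1,0): flips 1 -> legal
(1,3): no bracket -> illegal
(2,0): no bracket -> illegal
(2,1): flips 1 -> legal
(2,4): no bracket -> illegal
(3,1): no bracket -> illegal
(3,4): flips 1 -> legal
(4,2): no bracket -> illegal
(4,3): flips 1 -> legal
(4,4): no bracket -> illegal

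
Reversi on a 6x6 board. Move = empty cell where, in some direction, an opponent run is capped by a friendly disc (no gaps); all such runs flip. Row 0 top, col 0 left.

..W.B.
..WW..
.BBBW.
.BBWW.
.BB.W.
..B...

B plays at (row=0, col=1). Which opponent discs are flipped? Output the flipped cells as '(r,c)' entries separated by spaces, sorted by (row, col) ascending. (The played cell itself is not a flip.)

Answer: (1,2)

Derivation:
Dir NW: edge -> no flip
Dir N: edge -> no flip
Dir NE: edge -> no flip
Dir W: first cell '.' (not opp) -> no flip
Dir E: opp run (0,2), next='.' -> no flip
Dir SW: first cell '.' (not opp) -> no flip
Dir S: first cell '.' (not opp) -> no flip
Dir SE: opp run (1,2) capped by B -> flip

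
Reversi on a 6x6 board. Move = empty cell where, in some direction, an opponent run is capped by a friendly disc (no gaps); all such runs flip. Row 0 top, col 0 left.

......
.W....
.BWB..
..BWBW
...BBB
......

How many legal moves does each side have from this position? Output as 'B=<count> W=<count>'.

Answer: B=4 W=7

Derivation:
-- B to move --
(0,0): flips 3 -> legal
(0,1): flips 1 -> legal
(0,2): no bracket -> illegal
(1,0): no bracket -> illegal
(1,2): flips 1 -> legal
(1,3): no bracket -> illegal
(2,0): no bracket -> illegal
(2,4): no bracket -> illegal
(2,5): flips 1 -> legal
(3,1): no bracket -> illegal
(4,2): no bracket -> illegal
B mobility = 4
-- W to move --
(1,0): no bracket -> illegal
(1,2): no bracket -> illegal
(1,3): flips 1 -> legal
(1,4): no bracket -> illegal
(2,0): flips 1 -> legal
(2,4): flips 1 -> legal
(2,5): no bracket -> illegal
(3,0): no bracket -> illegal
(3,1): flips 2 -> legal
(4,1): no bracket -> illegal
(4,2): flips 1 -> legal
(5,2): no bracket -> illegal
(5,3): flips 2 -> legal
(5,4): no bracket -> illegal
(5,5): flips 2 -> legal
W mobility = 7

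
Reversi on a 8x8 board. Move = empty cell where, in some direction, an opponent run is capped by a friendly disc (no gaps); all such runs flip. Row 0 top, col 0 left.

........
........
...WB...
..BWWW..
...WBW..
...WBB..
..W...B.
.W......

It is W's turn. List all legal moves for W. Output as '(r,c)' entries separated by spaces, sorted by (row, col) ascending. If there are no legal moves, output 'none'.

Answer: (1,3) (1,4) (1,5) (2,1) (2,5) (3,1) (4,1) (5,6) (6,3) (6,4) (6,5) (7,7)

Derivation:
(1,3): flips 1 -> legal
(1,4): flips 1 -> legal
(1,5): flips 1 -> legal
(2,1): flips 1 -> legal
(2,2): no bracket -> illegal
(2,5): flips 1 -> legal
(3,1): flips 1 -> legal
(4,1): flips 1 -> legal
(4,2): no bracket -> illegal
(4,6): no bracket -> illegal
(5,6): flips 2 -> legal
(5,7): no bracket -> illegal
(6,3): flips 1 -> legal
(6,4): flips 2 -> legal
(6,5): flips 2 -> legal
(6,7): no bracket -> illegal
(7,5): no bracket -> illegal
(7,6): no bracket -> illegal
(7,7): flips 3 -> legal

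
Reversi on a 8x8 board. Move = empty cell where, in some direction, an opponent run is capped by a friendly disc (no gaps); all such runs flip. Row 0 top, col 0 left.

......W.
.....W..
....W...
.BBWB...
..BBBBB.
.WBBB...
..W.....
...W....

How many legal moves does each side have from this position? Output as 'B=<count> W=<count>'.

-- B to move --
(0,4): no bracket -> illegal
(0,5): no bracket -> illegal
(0,7): no bracket -> illegal
(1,3): no bracket -> illegal
(1,4): flips 1 -> legal
(1,6): no bracket -> illegal
(1,7): no bracket -> illegal
(2,2): flips 1 -> legal
(2,3): flips 1 -> legal
(2,5): no bracket -> illegal
(2,6): no bracket -> illegal
(3,5): no bracket -> illegal
(4,0): no bracket -> illegal
(4,1): no bracket -> illegal
(5,0): flips 1 -> legal
(6,0): flips 1 -> legal
(6,1): no bracket -> illegal
(6,3): no bracket -> illegal
(6,4): no bracket -> illegal
(7,1): flips 1 -> legal
(7,2): flips 1 -> legal
(7,4): no bracket -> illegal
B mobility = 7
-- W to move --
(2,0): no bracket -> illegal
(2,1): no bracket -> illegal
(2,2): flips 3 -> legal
(2,3): no bracket -> illegal
(2,5): no bracket -> illegal
(3,0): flips 2 -> legal
(3,5): flips 3 -> legal
(3,6): no bracket -> illegal
(3,7): no bracket -> illegal
(4,0): no bracket -> illegal
(4,1): no bracket -> illegal
(4,7): no bracket -> illegal
(5,5): flips 4 -> legal
(5,6): no bracket -> illegal
(5,7): no bracket -> illegal
(6,1): no bracket -> illegal
(6,3): flips 2 -> legal
(6,4): flips 3 -> legal
(6,5): no bracket -> illegal
W mobility = 6

Answer: B=7 W=6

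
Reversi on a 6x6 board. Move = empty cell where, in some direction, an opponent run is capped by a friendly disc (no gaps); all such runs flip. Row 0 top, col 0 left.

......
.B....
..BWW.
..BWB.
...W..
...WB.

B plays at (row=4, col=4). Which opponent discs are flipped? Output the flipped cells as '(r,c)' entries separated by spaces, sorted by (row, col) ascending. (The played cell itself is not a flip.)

Answer: (3,3)

Derivation:
Dir NW: opp run (3,3) capped by B -> flip
Dir N: first cell 'B' (not opp) -> no flip
Dir NE: first cell '.' (not opp) -> no flip
Dir W: opp run (4,3), next='.' -> no flip
Dir E: first cell '.' (not opp) -> no flip
Dir SW: opp run (5,3), next=edge -> no flip
Dir S: first cell 'B' (not opp) -> no flip
Dir SE: first cell '.' (not opp) -> no flip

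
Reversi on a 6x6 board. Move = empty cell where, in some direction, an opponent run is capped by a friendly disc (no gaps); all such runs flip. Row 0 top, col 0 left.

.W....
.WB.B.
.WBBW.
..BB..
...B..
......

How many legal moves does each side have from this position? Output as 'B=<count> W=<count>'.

-- B to move --
(0,0): flips 1 -> legal
(0,2): no bracket -> illegal
(1,0): flips 2 -> legal
(1,3): no bracket -> illegal
(1,5): flips 1 -> legal
(2,0): flips 1 -> legal
(2,5): flips 1 -> legal
(3,0): flips 1 -> legal
(3,1): no bracket -> illegal
(3,4): flips 1 -> legal
(3,5): no bracket -> illegal
B mobility = 7
-- W to move --
(0,2): no bracket -> illegal
(0,3): flips 1 -> legal
(0,4): flips 1 -> legal
(0,5): no bracket -> illegal
(1,3): flips 1 -> legal
(1,5): no bracket -> illegal
(2,5): no bracket -> illegal
(3,1): no bracket -> illegal
(3,4): flips 2 -> legal
(4,1): no bracket -> illegal
(4,2): flips 1 -> legal
(4,4): flips 2 -> legal
(5,2): no bracket -> illegal
(5,3): no bracket -> illegal
(5,4): flips 2 -> legal
W mobility = 7

Answer: B=7 W=7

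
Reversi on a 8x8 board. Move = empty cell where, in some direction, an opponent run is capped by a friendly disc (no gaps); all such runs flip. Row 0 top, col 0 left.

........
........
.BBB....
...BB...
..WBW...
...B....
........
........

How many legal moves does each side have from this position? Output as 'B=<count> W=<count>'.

-- B to move --
(3,1): flips 1 -> legal
(3,2): no bracket -> illegal
(3,5): flips 1 -> legal
(4,1): flips 1 -> legal
(4,5): flips 1 -> legal
(5,1): flips 1 -> legal
(5,2): no bracket -> illegal
(5,4): flips 1 -> legal
(5,5): flips 1 -> legal
B mobility = 7
-- W to move --
(1,0): no bracket -> illegal
(1,1): flips 2 -> legal
(1,2): no bracket -> illegal
(1,3): no bracket -> illegal
(1,4): no bracket -> illegal
(2,0): no bracket -> illegal
(2,4): flips 2 -> legal
(2,5): no bracket -> illegal
(3,0): no bracket -> illegal
(3,1): no bracket -> illegal
(3,2): no bracket -> illegal
(3,5): no bracket -> illegal
(4,5): no bracket -> illegal
(5,2): no bracket -> illegal
(5,4): no bracket -> illegal
(6,2): flips 1 -> legal
(6,3): no bracket -> illegal
(6,4): flips 1 -> legal
W mobility = 4

Answer: B=7 W=4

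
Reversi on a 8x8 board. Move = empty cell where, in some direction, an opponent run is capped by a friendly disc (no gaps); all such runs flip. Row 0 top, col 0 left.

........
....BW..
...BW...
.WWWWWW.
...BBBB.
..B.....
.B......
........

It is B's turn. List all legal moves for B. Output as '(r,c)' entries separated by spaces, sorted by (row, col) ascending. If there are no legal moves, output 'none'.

(0,4): no bracket -> illegal
(0,5): no bracket -> illegal
(0,6): no bracket -> illegal
(1,3): flips 2 -> legal
(1,6): flips 1 -> legal
(2,0): no bracket -> illegal
(2,1): flips 1 -> legal
(2,2): flips 1 -> legal
(2,5): flips 3 -> legal
(2,6): flips 2 -> legal
(2,7): flips 1 -> legal
(3,0): no bracket -> illegal
(3,7): no bracket -> illegal
(4,0): no bracket -> illegal
(4,1): flips 1 -> legal
(4,2): no bracket -> illegal
(4,7): no bracket -> illegal

Answer: (1,3) (1,6) (2,1) (2,2) (2,5) (2,6) (2,7) (4,1)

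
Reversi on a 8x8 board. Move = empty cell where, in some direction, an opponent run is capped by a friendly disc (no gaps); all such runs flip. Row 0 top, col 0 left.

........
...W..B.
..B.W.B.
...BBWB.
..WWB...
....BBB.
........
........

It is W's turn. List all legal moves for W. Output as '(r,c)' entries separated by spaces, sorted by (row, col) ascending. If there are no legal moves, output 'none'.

(0,5): no bracket -> illegal
(0,6): no bracket -> illegal
(0,7): no bracket -> illegal
(1,1): no bracket -> illegal
(1,2): no bracket -> illegal
(1,5): no bracket -> illegal
(1,7): flips 1 -> legal
(2,1): no bracket -> illegal
(2,3): flips 1 -> legal
(2,5): flips 1 -> legal
(2,7): no bracket -> illegal
(3,1): flips 1 -> legal
(3,2): flips 2 -> legal
(3,7): flips 1 -> legal
(4,5): flips 1 -> legal
(4,6): no bracket -> illegal
(4,7): no bracket -> illegal
(5,3): flips 1 -> legal
(5,7): no bracket -> illegal
(6,3): no bracket -> illegal
(6,4): flips 3 -> legal
(6,5): flips 1 -> legal
(6,6): no bracket -> illegal
(6,7): no bracket -> illegal

Answer: (1,7) (2,3) (2,5) (3,1) (3,2) (3,7) (4,5) (5,3) (6,4) (6,5)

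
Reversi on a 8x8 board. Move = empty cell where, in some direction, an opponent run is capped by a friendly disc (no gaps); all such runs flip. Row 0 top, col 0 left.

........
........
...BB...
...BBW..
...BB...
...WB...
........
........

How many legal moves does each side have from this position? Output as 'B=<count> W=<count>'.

Answer: B=6 W=3

Derivation:
-- B to move --
(2,5): no bracket -> illegal
(2,6): flips 1 -> legal
(3,6): flips 1 -> legal
(4,2): no bracket -> illegal
(4,5): no bracket -> illegal
(4,6): flips 1 -> legal
(5,2): flips 1 -> legal
(6,2): flips 1 -> legal
(6,3): flips 1 -> legal
(6,4): no bracket -> illegal
B mobility = 6
-- W to move --
(1,2): no bracket -> illegal
(1,3): flips 4 -> legal
(1,4): no bracket -> illegal
(1,5): no bracket -> illegal
(2,2): no bracket -> illegal
(2,5): no bracket -> illegal
(3,2): flips 2 -> legal
(4,2): no bracket -> illegal
(4,5): no bracket -> illegal
(5,2): no bracket -> illegal
(5,5): flips 1 -> legal
(6,3): no bracket -> illegal
(6,4): no bracket -> illegal
(6,5): no bracket -> illegal
W mobility = 3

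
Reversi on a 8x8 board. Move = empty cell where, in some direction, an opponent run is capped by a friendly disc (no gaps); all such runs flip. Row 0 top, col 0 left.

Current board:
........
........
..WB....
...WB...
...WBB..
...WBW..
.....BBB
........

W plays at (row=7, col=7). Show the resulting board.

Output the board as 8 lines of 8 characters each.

Place W at (7,7); scan 8 dirs for brackets.
Dir NW: opp run (6,6) capped by W -> flip
Dir N: opp run (6,7), next='.' -> no flip
Dir NE: edge -> no flip
Dir W: first cell '.' (not opp) -> no flip
Dir E: edge -> no flip
Dir SW: edge -> no flip
Dir S: edge -> no flip
Dir SE: edge -> no flip
All flips: (6,6)

Answer: ........
........
..WB....
...WB...
...WBB..
...WBW..
.....BWB
.......W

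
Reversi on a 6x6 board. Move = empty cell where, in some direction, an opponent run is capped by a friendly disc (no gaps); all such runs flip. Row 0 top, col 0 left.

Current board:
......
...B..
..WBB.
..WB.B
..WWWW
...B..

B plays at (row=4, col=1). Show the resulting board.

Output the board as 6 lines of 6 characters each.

Answer: ......
...B..
..WBB.
..BB.B
.BWWWW
...B..

Derivation:
Place B at (4,1); scan 8 dirs for brackets.
Dir NW: first cell '.' (not opp) -> no flip
Dir N: first cell '.' (not opp) -> no flip
Dir NE: opp run (3,2) capped by B -> flip
Dir W: first cell '.' (not opp) -> no flip
Dir E: opp run (4,2) (4,3) (4,4) (4,5), next=edge -> no flip
Dir SW: first cell '.' (not opp) -> no flip
Dir S: first cell '.' (not opp) -> no flip
Dir SE: first cell '.' (not opp) -> no flip
All flips: (3,2)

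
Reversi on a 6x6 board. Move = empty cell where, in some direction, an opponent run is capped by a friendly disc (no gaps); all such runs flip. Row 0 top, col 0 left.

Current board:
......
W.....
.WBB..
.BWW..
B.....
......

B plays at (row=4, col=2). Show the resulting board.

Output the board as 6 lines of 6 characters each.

Answer: ......
W.....
.WBB..
.BBW..
B.B...
......

Derivation:
Place B at (4,2); scan 8 dirs for brackets.
Dir NW: first cell 'B' (not opp) -> no flip
Dir N: opp run (3,2) capped by B -> flip
Dir NE: opp run (3,3), next='.' -> no flip
Dir W: first cell '.' (not opp) -> no flip
Dir E: first cell '.' (not opp) -> no flip
Dir SW: first cell '.' (not opp) -> no flip
Dir S: first cell '.' (not opp) -> no flip
Dir SE: first cell '.' (not opp) -> no flip
All flips: (3,2)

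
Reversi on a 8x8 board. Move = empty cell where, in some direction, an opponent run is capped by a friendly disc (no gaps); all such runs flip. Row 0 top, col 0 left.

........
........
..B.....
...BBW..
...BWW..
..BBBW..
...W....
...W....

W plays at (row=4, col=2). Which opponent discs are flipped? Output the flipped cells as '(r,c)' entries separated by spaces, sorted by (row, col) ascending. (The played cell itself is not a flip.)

Dir NW: first cell '.' (not opp) -> no flip
Dir N: first cell '.' (not opp) -> no flip
Dir NE: opp run (3,3), next='.' -> no flip
Dir W: first cell '.' (not opp) -> no flip
Dir E: opp run (4,3) capped by W -> flip
Dir SW: first cell '.' (not opp) -> no flip
Dir S: opp run (5,2), next='.' -> no flip
Dir SE: opp run (5,3), next='.' -> no flip

Answer: (4,3)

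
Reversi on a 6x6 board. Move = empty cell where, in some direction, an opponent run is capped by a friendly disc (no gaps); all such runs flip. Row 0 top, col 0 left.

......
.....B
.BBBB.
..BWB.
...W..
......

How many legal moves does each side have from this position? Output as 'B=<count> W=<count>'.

Answer: B=5 W=6

Derivation:
-- B to move --
(4,2): flips 1 -> legal
(4,4): flips 1 -> legal
(5,2): flips 1 -> legal
(5,3): flips 2 -> legal
(5,4): flips 1 -> legal
B mobility = 5
-- W to move --
(0,4): no bracket -> illegal
(0,5): no bracket -> illegal
(1,0): flips 2 -> legal
(1,1): flips 1 -> legal
(1,2): no bracket -> illegal
(1,3): flips 1 -> legal
(1,4): no bracket -> illegal
(2,0): no bracket -> illegal
(2,5): flips 1 -> legal
(3,0): no bracket -> illegal
(3,1): flips 1 -> legal
(3,5): flips 1 -> legal
(4,1): no bracket -> illegal
(4,2): no bracket -> illegal
(4,4): no bracket -> illegal
(4,5): no bracket -> illegal
W mobility = 6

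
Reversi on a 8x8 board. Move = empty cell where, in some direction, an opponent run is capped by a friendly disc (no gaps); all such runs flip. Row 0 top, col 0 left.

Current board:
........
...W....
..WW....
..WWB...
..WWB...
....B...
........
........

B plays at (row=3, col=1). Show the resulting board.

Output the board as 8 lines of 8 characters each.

Answer: ........
...W....
..WW....
.BBBB...
..WWB...
....B...
........
........

Derivation:
Place B at (3,1); scan 8 dirs for brackets.
Dir NW: first cell '.' (not opp) -> no flip
Dir N: first cell '.' (not opp) -> no flip
Dir NE: opp run (2,2) (1,3), next='.' -> no flip
Dir W: first cell '.' (not opp) -> no flip
Dir E: opp run (3,2) (3,3) capped by B -> flip
Dir SW: first cell '.' (not opp) -> no flip
Dir S: first cell '.' (not opp) -> no flip
Dir SE: opp run (4,2), next='.' -> no flip
All flips: (3,2) (3,3)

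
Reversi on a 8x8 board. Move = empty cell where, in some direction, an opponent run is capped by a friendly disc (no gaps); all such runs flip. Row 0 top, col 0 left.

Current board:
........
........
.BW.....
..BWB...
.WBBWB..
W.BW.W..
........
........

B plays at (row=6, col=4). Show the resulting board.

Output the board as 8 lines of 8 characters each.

Answer: ........
........
.BW.....
..BWB...
.WBBWB..
W.BB.W..
....B...
........

Derivation:
Place B at (6,4); scan 8 dirs for brackets.
Dir NW: opp run (5,3) capped by B -> flip
Dir N: first cell '.' (not opp) -> no flip
Dir NE: opp run (5,5), next='.' -> no flip
Dir W: first cell '.' (not opp) -> no flip
Dir E: first cell '.' (not opp) -> no flip
Dir SW: first cell '.' (not opp) -> no flip
Dir S: first cell '.' (not opp) -> no flip
Dir SE: first cell '.' (not opp) -> no flip
All flips: (5,3)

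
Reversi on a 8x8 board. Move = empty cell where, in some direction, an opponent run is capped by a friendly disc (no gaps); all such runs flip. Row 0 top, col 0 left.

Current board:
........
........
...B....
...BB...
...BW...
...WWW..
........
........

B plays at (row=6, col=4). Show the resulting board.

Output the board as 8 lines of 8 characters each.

Place B at (6,4); scan 8 dirs for brackets.
Dir NW: opp run (5,3), next='.' -> no flip
Dir N: opp run (5,4) (4,4) capped by B -> flip
Dir NE: opp run (5,5), next='.' -> no flip
Dir W: first cell '.' (not opp) -> no flip
Dir E: first cell '.' (not opp) -> no flip
Dir SW: first cell '.' (not opp) -> no flip
Dir S: first cell '.' (not opp) -> no flip
Dir SE: first cell '.' (not opp) -> no flip
All flips: (4,4) (5,4)

Answer: ........
........
...B....
...BB...
...BB...
...WBW..
....B...
........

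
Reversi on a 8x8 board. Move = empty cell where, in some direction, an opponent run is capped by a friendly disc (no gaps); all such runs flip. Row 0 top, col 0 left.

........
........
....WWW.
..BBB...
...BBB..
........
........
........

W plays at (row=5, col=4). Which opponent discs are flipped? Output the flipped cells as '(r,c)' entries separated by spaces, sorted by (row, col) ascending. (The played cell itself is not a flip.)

Dir NW: opp run (4,3) (3,2), next='.' -> no flip
Dir N: opp run (4,4) (3,4) capped by W -> flip
Dir NE: opp run (4,5), next='.' -> no flip
Dir W: first cell '.' (not opp) -> no flip
Dir E: first cell '.' (not opp) -> no flip
Dir SW: first cell '.' (not opp) -> no flip
Dir S: first cell '.' (not opp) -> no flip
Dir SE: first cell '.' (not opp) -> no flip

Answer: (3,4) (4,4)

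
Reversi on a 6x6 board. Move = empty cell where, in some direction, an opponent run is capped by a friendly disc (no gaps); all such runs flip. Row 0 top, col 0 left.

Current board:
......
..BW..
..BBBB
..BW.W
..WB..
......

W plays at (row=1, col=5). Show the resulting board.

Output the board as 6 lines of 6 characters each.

Place W at (1,5); scan 8 dirs for brackets.
Dir NW: first cell '.' (not opp) -> no flip
Dir N: first cell '.' (not opp) -> no flip
Dir NE: edge -> no flip
Dir W: first cell '.' (not opp) -> no flip
Dir E: edge -> no flip
Dir SW: opp run (2,4) capped by W -> flip
Dir S: opp run (2,5) capped by W -> flip
Dir SE: edge -> no flip
All flips: (2,4) (2,5)

Answer: ......
..BW.W
..BBWW
..BW.W
..WB..
......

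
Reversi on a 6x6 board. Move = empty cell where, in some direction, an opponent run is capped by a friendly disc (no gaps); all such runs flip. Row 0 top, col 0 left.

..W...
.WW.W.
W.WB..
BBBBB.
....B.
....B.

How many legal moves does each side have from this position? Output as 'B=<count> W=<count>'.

-- B to move --
(0,0): flips 2 -> legal
(0,1): flips 1 -> legal
(0,3): no bracket -> illegal
(0,4): no bracket -> illegal
(0,5): flips 1 -> legal
(1,0): flips 1 -> legal
(1,3): flips 1 -> legal
(1,5): no bracket -> illegal
(2,1): flips 1 -> legal
(2,4): no bracket -> illegal
(2,5): no bracket -> illegal
B mobility = 6
-- W to move --
(1,3): no bracket -> illegal
(2,1): no bracket -> illegal
(2,4): flips 1 -> legal
(2,5): no bracket -> illegal
(3,5): no bracket -> illegal
(4,0): flips 2 -> legal
(4,1): flips 2 -> legal
(4,2): flips 2 -> legal
(4,3): no bracket -> illegal
(4,5): flips 2 -> legal
(5,3): no bracket -> illegal
(5,5): flips 2 -> legal
W mobility = 6

Answer: B=6 W=6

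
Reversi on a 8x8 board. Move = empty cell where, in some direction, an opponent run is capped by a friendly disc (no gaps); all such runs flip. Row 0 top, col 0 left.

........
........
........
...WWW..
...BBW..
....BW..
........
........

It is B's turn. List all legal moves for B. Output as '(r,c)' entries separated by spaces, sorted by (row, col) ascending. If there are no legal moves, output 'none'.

(2,2): flips 1 -> legal
(2,3): flips 1 -> legal
(2,4): flips 1 -> legal
(2,5): flips 1 -> legal
(2,6): flips 1 -> legal
(3,2): no bracket -> illegal
(3,6): flips 1 -> legal
(4,2): no bracket -> illegal
(4,6): flips 1 -> legal
(5,6): flips 1 -> legal
(6,4): no bracket -> illegal
(6,5): no bracket -> illegal
(6,6): flips 1 -> legal

Answer: (2,2) (2,3) (2,4) (2,5) (2,6) (3,6) (4,6) (5,6) (6,6)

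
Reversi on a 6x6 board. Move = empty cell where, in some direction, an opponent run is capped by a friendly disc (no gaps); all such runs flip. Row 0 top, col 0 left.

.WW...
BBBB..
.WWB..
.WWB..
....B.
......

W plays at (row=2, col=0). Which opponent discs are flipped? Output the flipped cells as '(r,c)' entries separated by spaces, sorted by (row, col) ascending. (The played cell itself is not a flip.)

Answer: (1,1)

Derivation:
Dir NW: edge -> no flip
Dir N: opp run (1,0), next='.' -> no flip
Dir NE: opp run (1,1) capped by W -> flip
Dir W: edge -> no flip
Dir E: first cell 'W' (not opp) -> no flip
Dir SW: edge -> no flip
Dir S: first cell '.' (not opp) -> no flip
Dir SE: first cell 'W' (not opp) -> no flip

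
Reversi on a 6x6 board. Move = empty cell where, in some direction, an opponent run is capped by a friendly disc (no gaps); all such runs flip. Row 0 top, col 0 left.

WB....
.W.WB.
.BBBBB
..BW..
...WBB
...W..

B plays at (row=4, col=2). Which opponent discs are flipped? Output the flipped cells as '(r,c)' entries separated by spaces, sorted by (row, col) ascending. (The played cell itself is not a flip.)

Answer: (3,3) (4,3)

Derivation:
Dir NW: first cell '.' (not opp) -> no flip
Dir N: first cell 'B' (not opp) -> no flip
Dir NE: opp run (3,3) capped by B -> flip
Dir W: first cell '.' (not opp) -> no flip
Dir E: opp run (4,3) capped by B -> flip
Dir SW: first cell '.' (not opp) -> no flip
Dir S: first cell '.' (not opp) -> no flip
Dir SE: opp run (5,3), next=edge -> no flip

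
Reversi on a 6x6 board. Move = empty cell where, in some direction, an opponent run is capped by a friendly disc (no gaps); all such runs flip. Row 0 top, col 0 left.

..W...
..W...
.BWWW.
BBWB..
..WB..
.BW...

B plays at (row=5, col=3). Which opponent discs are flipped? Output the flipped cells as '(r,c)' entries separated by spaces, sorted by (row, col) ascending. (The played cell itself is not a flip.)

Answer: (4,2) (5,2)

Derivation:
Dir NW: opp run (4,2) capped by B -> flip
Dir N: first cell 'B' (not opp) -> no flip
Dir NE: first cell '.' (not opp) -> no flip
Dir W: opp run (5,2) capped by B -> flip
Dir E: first cell '.' (not opp) -> no flip
Dir SW: edge -> no flip
Dir S: edge -> no flip
Dir SE: edge -> no flip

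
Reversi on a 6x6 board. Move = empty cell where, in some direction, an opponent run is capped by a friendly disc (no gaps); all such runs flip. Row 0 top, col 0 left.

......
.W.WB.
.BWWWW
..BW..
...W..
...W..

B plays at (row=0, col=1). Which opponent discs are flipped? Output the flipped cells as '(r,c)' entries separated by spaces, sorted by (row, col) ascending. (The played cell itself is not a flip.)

Answer: (1,1)

Derivation:
Dir NW: edge -> no flip
Dir N: edge -> no flip
Dir NE: edge -> no flip
Dir W: first cell '.' (not opp) -> no flip
Dir E: first cell '.' (not opp) -> no flip
Dir SW: first cell '.' (not opp) -> no flip
Dir S: opp run (1,1) capped by B -> flip
Dir SE: first cell '.' (not opp) -> no flip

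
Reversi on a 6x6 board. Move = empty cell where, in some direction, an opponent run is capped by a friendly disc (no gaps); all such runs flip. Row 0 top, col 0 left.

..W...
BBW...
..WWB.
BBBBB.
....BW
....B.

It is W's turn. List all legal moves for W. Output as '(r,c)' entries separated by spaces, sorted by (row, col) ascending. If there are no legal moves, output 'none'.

Answer: (0,0) (2,0) (2,5) (4,0) (4,1) (4,2) (4,3) (5,5)

Derivation:
(0,0): flips 1 -> legal
(0,1): no bracket -> illegal
(1,3): no bracket -> illegal
(1,4): no bracket -> illegal
(1,5): no bracket -> illegal
(2,0): flips 1 -> legal
(2,1): no bracket -> illegal
(2,5): flips 1 -> legal
(3,5): no bracket -> illegal
(4,0): flips 1 -> legal
(4,1): flips 1 -> legal
(4,2): flips 1 -> legal
(4,3): flips 2 -> legal
(5,3): no bracket -> illegal
(5,5): flips 2 -> legal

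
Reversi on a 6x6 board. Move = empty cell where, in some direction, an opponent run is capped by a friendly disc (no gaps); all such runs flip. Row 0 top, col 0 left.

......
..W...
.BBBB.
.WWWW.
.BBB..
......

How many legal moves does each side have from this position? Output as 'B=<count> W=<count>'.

-- B to move --
(0,1): flips 1 -> legal
(0,2): flips 1 -> legal
(0,3): flips 1 -> legal
(1,1): no bracket -> illegal
(1,3): no bracket -> illegal
(2,0): flips 1 -> legal
(2,5): flips 1 -> legal
(3,0): no bracket -> illegal
(3,5): no bracket -> illegal
(4,0): flips 1 -> legal
(4,4): flips 2 -> legal
(4,5): flips 1 -> legal
B mobility = 8
-- W to move --
(1,0): flips 1 -> legal
(1,1): flips 2 -> legal
(1,3): flips 2 -> legal
(1,4): flips 2 -> legal
(1,5): flips 1 -> legal
(2,0): no bracket -> illegal
(2,5): no bracket -> illegal
(3,0): flips 1 -> legal
(3,5): no bracket -> illegal
(4,0): no bracket -> illegal
(4,4): no bracket -> illegal
(5,0): flips 1 -> legal
(5,1): flips 2 -> legal
(5,2): flips 2 -> legal
(5,3): flips 2 -> legal
(5,4): flips 1 -> legal
W mobility = 11

Answer: B=8 W=11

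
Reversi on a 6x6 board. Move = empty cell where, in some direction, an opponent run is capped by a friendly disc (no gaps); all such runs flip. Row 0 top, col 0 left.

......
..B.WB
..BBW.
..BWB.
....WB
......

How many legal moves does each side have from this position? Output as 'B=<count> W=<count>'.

Answer: B=8 W=6

Derivation:
-- B to move --
(0,3): no bracket -> illegal
(0,4): flips 2 -> legal
(0,5): flips 1 -> legal
(1,3): flips 1 -> legal
(2,5): flips 1 -> legal
(3,5): no bracket -> illegal
(4,2): flips 2 -> legal
(4,3): flips 2 -> legal
(5,3): no bracket -> illegal
(5,4): flips 1 -> legal
(5,5): flips 2 -> legal
B mobility = 8
-- W to move --
(0,1): no bracket -> illegal
(0,2): no bracket -> illegal
(0,3): no bracket -> illegal
(0,4): no bracket -> illegal
(0,5): no bracket -> illegal
(1,1): flips 1 -> legal
(1,3): flips 1 -> legal
(2,1): flips 2 -> legal
(2,5): no bracket -> illegal
(3,1): flips 1 -> legal
(3,5): flips 1 -> legal
(4,1): flips 2 -> legal
(4,2): no bracket -> illegal
(4,3): no bracket -> illegal
(5,4): no bracket -> illegal
(5,5): no bracket -> illegal
W mobility = 6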